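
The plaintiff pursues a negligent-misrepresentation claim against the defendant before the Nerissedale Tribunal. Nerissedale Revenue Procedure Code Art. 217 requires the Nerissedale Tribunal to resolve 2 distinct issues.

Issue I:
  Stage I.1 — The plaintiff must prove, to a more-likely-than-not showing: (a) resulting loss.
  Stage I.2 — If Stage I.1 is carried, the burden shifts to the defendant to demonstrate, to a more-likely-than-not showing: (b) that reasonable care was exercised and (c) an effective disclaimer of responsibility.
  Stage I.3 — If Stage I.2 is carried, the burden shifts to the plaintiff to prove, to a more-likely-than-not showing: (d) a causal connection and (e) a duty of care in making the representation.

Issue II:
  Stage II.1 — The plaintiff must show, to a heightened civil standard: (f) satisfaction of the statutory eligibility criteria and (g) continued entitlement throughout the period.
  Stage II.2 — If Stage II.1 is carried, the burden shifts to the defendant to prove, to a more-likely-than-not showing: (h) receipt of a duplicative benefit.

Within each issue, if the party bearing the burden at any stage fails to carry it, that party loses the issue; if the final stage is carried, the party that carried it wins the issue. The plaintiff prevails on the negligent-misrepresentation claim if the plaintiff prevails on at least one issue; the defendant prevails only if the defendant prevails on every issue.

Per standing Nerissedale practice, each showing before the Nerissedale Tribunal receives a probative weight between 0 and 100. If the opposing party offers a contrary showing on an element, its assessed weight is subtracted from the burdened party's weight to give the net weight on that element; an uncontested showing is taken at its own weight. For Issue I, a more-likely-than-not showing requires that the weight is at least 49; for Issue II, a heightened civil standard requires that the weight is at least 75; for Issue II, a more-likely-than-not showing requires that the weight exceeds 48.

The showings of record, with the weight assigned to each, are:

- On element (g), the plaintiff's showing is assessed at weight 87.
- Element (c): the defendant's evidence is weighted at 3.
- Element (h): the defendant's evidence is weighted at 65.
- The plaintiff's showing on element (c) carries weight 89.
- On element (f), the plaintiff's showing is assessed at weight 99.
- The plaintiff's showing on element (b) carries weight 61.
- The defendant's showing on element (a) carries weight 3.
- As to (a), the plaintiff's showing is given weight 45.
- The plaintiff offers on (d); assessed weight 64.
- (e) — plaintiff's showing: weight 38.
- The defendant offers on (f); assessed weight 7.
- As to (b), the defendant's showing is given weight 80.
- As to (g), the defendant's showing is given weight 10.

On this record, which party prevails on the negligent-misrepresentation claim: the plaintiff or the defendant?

defendant

— Issue I —
At Stage I.1 the plaintiff must meet a more-likely-than-not showing (weight is at least 49): on (a) the weight is 45 less the opposing 3 gives net 42, < 49, so (a) does not meet the standard.
  Not every element is met, so the plaintiff fails to carry Stage I.1.
The analysis ends at Stage I.1; the defendant prevails on this issue.
— Issue II —
At Stage II.1 the plaintiff must meet a heightened civil standard (weight is at least 75): on (f) the weight is 99 less the opposing 7 gives net 92, which does reach 75, so (f) meets the standard; on (g) the weight is 87 less the opposing 10 gives net 77, ≥ 75, so (g) meets the standard.
  The plaintiff carries Stage II.1; the defendant now bears the burden.
At Stage II.2 the defendant must meet a more-likely-than-not showing (weight exceeds 48): on (h) the weight is 65, > 48, so (h) meets the standard.
  The defendant carries the last stage.
With every stage satisfied, the defendant prevails on this issue.
Per-issue: Issue I → defendant; Issue II → defendant. The plaintiff must prevail on at least one issue; overall, the defendant prevails.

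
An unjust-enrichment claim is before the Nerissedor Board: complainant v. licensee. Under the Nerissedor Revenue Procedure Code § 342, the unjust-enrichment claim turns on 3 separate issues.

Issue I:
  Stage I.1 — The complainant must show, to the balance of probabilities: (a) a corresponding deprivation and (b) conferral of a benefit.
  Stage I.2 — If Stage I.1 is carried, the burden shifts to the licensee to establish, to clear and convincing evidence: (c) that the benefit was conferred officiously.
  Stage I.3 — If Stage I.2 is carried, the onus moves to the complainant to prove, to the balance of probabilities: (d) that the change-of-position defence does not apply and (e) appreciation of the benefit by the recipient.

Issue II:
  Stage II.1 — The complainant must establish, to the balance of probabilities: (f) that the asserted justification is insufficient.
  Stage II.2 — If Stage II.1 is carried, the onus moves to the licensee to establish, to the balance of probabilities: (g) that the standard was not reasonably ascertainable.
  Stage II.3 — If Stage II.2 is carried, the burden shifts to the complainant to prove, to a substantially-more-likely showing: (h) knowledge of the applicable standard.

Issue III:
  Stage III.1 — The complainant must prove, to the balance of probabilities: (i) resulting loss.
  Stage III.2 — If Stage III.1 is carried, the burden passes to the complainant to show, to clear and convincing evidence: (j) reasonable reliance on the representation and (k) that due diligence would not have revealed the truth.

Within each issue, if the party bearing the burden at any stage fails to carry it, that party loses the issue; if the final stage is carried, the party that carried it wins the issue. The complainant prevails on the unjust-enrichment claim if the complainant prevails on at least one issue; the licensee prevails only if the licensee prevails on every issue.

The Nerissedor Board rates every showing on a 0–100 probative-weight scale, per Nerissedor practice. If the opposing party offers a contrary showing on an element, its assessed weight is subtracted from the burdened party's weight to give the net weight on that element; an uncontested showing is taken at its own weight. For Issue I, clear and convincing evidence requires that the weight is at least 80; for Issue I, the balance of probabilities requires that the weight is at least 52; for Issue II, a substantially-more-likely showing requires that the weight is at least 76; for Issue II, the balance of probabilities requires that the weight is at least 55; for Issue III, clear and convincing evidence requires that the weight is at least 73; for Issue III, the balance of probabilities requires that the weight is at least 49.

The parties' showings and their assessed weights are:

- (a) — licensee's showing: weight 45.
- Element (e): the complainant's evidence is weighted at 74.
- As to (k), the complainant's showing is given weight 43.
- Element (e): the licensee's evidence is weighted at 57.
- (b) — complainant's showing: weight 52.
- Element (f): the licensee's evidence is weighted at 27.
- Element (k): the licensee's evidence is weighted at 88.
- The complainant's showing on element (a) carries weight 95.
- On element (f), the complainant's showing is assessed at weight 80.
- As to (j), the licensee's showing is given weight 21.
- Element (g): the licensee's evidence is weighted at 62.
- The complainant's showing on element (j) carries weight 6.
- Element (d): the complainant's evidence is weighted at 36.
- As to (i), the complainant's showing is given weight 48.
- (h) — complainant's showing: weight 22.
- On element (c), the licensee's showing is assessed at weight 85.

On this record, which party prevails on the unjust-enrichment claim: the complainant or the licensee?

— Issue I —
At Stage I.1 the complainant must meet the balance of probabilities (weight is at least 52): on (a) the weight is 95 less the opposing 45 gives net 50, which does not reach 52, so (a) does not meet the standard; on (b) the weight is 52, which does reach 52, so (b) meets the standard.
  Stage I.1 not carried; the complainant fails its burden.
The analysis ends at Stage I.1; the licensee prevails on this issue.
— Issue II —
Stage II.1 (complainant, the balance of probabilities, weight is at least 55): (f) net 80−27=53 < 55 — fails.
  Stage II.1 not carried; the complainant fails its burden.
So the licensee prevails on this issue.
— Issue III —
At Stage III.1 the complainant must meet the balance of probabilities (weight is at least 49): on (i) the weight is 48, which does not reach 49, so (i) does not meet the standard.
  Stage III.1 not carried; the complainant fails its burden.
The licensee prevails on this issue.
Per-issue: Issue I → licensee; Issue II → licensee; Issue III → licensee. The complainant must prevail on at least one issue; overall, the licensee prevails.

licensee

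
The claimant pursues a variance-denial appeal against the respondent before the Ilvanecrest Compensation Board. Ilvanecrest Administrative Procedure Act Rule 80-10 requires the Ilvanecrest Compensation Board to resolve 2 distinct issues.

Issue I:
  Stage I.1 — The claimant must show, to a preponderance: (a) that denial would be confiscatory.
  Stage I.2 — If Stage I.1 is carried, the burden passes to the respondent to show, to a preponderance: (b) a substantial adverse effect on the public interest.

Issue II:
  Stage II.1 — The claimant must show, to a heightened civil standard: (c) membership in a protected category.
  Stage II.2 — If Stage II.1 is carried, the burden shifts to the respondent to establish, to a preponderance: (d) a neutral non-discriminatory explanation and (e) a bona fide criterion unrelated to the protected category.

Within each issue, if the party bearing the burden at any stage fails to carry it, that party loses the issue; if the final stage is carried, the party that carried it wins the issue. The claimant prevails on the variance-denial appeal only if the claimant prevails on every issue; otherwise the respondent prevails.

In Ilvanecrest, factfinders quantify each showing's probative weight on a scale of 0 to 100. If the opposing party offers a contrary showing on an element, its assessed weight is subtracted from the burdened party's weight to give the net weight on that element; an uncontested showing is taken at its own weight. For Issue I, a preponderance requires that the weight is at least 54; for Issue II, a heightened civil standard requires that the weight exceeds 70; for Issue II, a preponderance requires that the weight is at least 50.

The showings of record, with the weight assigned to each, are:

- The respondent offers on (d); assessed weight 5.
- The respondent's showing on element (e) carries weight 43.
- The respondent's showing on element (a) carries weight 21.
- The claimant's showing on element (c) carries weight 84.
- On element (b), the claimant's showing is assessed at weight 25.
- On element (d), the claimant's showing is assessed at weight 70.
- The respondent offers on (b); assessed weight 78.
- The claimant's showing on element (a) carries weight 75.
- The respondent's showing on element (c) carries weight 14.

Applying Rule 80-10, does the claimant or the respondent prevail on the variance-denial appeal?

— Issue I —
Stage I.1 (claimant, a preponderance, weight is at least 54): (a) net 75−21=54 ≥ 54 — meets.
  The claimant carries Stage I.1; the respondent now bears the burden.
Stage I.2 (respondent, a preponderance, weight is at least 54): (b) net 78−25=53 < 54 — fails.
  The respondent does not carry Stage I.2.
So the claimant prevails on this issue.
— Issue II —
Stage II.1 — burden on claimant; standard: a heightened civil standard (weight exceeds 70).
    (c): 84 − 14 = 70 ≤ 70 [not met]
  Not every element is met, so the claimant fails to carry Stage II.1.
The analysis ends at Stage II.1; the respondent prevails on this issue.
Per-issue: Issue I → claimant; Issue II → respondent. The claimant must prevail on every issue; overall, the respondent prevails.

respondent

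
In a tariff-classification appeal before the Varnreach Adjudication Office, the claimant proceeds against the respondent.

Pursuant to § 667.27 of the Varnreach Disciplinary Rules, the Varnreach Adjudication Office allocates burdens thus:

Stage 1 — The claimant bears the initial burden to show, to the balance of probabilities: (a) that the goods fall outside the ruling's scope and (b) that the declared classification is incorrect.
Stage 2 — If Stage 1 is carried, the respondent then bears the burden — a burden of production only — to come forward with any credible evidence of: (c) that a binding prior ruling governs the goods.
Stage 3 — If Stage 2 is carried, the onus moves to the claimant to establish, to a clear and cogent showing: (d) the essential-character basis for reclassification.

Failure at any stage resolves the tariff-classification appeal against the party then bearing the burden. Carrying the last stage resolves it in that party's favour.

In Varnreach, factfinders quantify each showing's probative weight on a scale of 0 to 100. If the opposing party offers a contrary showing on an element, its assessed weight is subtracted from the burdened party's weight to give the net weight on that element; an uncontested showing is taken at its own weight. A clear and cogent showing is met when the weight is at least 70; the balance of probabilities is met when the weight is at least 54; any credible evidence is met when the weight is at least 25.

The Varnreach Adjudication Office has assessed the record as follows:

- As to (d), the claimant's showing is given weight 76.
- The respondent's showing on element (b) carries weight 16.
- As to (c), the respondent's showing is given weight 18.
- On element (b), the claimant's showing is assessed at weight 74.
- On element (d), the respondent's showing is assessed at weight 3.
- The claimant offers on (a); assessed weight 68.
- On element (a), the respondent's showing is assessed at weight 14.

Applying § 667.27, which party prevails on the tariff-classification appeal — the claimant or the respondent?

Stage 1 — burden on claimant; standard: the balance of probabilities (weight is at least 54).
    (a): 68 − 14 = 54 ≥ 54 [met]
    (b): 74 − 16 = 58 ≥ 54 [met]
  All elements met. The burden passes to the respondent.
Stage 2 — burden on respondent; standard: any credible evidence (weight is at least 25).
    (c): 18 < 25 [not met]
  The respondent does not carry Stage 2.
The claimant prevails.

claimant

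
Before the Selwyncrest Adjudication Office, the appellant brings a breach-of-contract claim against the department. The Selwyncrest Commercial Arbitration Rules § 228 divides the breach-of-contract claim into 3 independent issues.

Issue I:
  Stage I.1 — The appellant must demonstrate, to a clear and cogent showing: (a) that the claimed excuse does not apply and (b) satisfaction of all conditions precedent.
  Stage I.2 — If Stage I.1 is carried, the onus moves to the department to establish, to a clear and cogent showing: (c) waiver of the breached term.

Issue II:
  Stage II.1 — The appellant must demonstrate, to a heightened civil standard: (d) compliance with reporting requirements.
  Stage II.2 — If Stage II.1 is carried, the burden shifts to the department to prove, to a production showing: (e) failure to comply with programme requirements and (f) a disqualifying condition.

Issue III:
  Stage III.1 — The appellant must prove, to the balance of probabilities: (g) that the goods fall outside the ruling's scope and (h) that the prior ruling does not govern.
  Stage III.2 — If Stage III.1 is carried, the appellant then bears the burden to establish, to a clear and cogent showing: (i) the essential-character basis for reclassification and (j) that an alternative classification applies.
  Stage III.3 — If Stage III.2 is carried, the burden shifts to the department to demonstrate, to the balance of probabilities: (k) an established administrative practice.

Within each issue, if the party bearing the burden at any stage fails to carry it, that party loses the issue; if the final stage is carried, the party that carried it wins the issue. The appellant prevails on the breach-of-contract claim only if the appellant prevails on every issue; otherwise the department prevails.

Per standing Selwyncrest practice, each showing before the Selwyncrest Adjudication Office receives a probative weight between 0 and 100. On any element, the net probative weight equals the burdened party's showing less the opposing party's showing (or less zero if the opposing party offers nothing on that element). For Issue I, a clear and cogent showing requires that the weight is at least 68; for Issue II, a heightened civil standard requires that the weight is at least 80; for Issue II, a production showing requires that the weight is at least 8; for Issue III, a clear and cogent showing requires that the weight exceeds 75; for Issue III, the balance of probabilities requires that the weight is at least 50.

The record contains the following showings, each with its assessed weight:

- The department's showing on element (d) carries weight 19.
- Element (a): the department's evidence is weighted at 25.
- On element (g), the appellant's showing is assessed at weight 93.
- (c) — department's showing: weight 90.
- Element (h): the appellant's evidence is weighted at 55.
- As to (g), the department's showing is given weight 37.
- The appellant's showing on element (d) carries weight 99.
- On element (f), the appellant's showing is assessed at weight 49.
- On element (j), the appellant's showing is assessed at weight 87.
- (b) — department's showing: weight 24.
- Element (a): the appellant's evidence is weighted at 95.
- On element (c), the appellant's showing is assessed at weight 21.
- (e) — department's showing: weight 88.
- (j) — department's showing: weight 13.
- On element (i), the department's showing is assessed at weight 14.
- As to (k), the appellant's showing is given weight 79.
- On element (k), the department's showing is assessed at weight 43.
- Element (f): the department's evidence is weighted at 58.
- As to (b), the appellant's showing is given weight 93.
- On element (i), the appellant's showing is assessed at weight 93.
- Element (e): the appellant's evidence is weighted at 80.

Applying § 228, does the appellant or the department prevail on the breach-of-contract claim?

department

— Issue I —
At Stage I.1 the appellant must meet a clear and cogent showing (weight is at least 68): on (a) the weight is 95 less the opposing 25 gives net 70, which does reach 68, so (a) meets the standard; on (b) the weight is 93 less the opposing 24 gives net 69, which does reach 68, so (b) meets the standard.
  All elements met. The burden passes to the department.
At Stage I.2 the department must meet a clear and cogent showing (weight is at least 68): on (c) the weight is 90 less the opposing 21 gives net 69, ≥ 68, so (c) meets the standard.
  Stage I.2 carried; the final stage is satisfied.
Every stage carried; the department prevails on this issue.
— Issue II —
At Stage II.1 the appellant must meet a heightened civil standard (weight is at least 80): on (d) the weight is 99 less the opposing 19 gives net 80, which does reach 80, so (d) meets the standard.
  The appellant carries Stage II.1; the department now bears the burden.
At Stage II.2 the department must meet a production showing (weight is at least 8): on (e) the weight is 88 less the opposing 80 gives net 8, ≥ 8, so (e) meets the standard; on (f) the weight is 58 less the opposing 49 gives net 9, ≥ 8, so (f) meets the standard.
  The department carries the last stage.
All stages carried — the department prevails on this issue.
— Issue III —
At Stage III.1 the appellant must meet the balance of probabilities (weight is at least 50): on (g) the weight is 93 less the opposing 37 gives net 56, which does reach 50, so (g) meets the standard; on (h) the weight is 55, which does reach 50, so (h) meets the standard.
  All elements met. The appellant retains the burden for Stage III.2.
At Stage III.2 the appellant must meet a clear and cogent showing (weight exceeds 75): on (i) the weight is 93 less the opposing 14 gives net 79, > 75, so (i) meets the standard; on (j) the weight is 87 less the opposing 13 gives net 74, ≤ 75, so (j) does not meet the standard.
  Not every element is met, so the appellant fails to carry Stage III.2.
The analysis ends at Stage III.2; the department prevails on this issue.
Per-issue: Issue I → department; Issue II → department; Issue III → department. The appellant must prevail on every issue; overall, the department prevails.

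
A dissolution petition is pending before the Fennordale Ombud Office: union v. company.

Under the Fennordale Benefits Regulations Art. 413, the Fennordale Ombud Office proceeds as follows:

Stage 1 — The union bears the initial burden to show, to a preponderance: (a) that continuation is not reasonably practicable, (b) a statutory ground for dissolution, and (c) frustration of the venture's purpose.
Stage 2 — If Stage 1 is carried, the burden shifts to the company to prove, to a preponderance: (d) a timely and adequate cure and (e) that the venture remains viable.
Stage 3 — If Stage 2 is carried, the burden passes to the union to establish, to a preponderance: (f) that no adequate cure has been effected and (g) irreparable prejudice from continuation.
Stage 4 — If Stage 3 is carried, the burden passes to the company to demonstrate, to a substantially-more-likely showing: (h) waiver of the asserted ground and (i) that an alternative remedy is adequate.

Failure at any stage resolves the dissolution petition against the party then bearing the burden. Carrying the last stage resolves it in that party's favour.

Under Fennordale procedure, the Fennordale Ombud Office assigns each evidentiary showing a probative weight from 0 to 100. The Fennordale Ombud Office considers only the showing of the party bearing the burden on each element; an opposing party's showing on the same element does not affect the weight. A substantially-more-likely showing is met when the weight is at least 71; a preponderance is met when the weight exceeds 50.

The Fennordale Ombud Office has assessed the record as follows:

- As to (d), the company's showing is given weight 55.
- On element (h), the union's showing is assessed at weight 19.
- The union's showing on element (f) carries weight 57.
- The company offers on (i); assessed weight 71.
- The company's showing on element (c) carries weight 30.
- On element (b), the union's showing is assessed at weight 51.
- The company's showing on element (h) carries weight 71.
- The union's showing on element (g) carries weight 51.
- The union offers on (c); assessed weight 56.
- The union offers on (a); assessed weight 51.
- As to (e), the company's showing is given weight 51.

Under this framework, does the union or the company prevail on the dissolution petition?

Stage 1 (union, a preponderance, weight exceeds 50): (a) 51 > 50 — meets; (b) 51 > 50 — meets; (c) 56 (company's 30 disregarded) > 50 — meets.
  All elements met. The burden passes to the company.
Stage 2 (company, a preponderance, weight exceeds 50): (d) 55 > 50 — meets; (e) 51 > 50 — meets.
  Stage 2 carried; the burden shifts to the union.
Stage 3 (union, a preponderance, weight exceeds 50): (f) 57 > 50 — meets; (g) 51 > 50 — meets.
  Stage 3 is satisfied; the onus moves to the company.
Stage 4 (company, a substantially-more-likely showing, weight is at least 71): (h) 71 (union's 19 disregarded) ≥ 71 — meets; (i) 71 ≥ 71 — meets.
  Stage 4 carried; the final stage is satisfied.
With every stage satisfied, the company prevails.

company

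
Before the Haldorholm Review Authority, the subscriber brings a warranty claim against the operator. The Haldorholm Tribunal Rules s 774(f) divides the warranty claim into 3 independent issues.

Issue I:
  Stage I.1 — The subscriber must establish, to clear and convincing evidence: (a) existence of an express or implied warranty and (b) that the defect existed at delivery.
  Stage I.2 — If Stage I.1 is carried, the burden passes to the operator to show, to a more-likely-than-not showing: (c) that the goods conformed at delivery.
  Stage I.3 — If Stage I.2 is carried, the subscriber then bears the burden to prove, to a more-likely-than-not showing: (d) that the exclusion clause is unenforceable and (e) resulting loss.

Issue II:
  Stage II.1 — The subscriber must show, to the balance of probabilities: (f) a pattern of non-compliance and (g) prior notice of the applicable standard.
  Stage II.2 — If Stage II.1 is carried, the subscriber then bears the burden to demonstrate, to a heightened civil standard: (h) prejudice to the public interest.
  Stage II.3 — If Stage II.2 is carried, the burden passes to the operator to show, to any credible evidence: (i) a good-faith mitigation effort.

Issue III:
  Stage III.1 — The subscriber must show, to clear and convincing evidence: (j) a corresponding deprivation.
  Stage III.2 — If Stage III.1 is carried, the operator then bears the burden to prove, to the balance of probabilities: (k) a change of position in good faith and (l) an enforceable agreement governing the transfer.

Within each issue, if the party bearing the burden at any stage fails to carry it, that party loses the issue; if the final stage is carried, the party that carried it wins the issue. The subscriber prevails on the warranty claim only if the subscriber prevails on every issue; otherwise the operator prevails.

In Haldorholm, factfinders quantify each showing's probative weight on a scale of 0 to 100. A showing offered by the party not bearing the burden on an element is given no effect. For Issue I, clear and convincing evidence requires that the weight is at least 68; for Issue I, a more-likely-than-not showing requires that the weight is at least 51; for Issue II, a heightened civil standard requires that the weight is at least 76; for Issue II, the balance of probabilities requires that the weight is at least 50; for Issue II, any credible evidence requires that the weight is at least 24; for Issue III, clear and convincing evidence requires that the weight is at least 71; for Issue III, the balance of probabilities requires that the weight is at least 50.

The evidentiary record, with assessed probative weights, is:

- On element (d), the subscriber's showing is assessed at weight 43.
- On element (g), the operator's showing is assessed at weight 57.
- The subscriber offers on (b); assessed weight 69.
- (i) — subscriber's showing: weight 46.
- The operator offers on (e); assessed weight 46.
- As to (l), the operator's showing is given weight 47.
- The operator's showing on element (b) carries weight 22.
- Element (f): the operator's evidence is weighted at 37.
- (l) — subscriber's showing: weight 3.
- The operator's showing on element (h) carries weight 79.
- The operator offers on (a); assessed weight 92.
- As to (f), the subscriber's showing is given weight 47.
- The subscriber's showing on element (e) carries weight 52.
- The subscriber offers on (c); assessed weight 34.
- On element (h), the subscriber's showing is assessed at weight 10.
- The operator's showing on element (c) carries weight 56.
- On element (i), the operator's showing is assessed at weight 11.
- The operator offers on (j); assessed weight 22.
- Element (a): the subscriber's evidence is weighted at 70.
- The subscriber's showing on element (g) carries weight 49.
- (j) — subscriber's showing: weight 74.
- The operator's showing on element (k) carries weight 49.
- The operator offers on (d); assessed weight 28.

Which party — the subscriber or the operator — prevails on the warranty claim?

— Issue I —
Stage I.1 (subscriber, clear and convincing evidence, weight is at least 68): (a) 70 (operator's 92 disregarded) ≥ 68 — meets; (b) 69 (operator's 22 disregarded) ≥ 68 — meets.
  Stage I.1 is satisfied; the onus moves to the operator.
Stage I.2 (operator, a more-likely-than-not showing, weight is at least 51): (c) 56 (subscriber's 34 disregarded) ≥ 51 — meets.
  All elements met. The burden passes to the subscriber.
Stage I.3 (subscriber, a more-likely-than-not showing, weight is at least 51): (d) 43 (operator's 28 disregarded) < 51 — fails; (e) 52 (operator's 46 disregarded) ≥ 51 — meets.
  Stage I.3 not carried; the subscriber fails its burden.
So the operator prevails on this issue.
— Issue II —
Stage II.1 — burden on subscriber; standard: the balance of probabilities (weight is at least 50).
    (f): 47 (operator's 37 disregarded) < 50 [not met]
    (g): 49 (operator's 57 disregarded) < 50 [not met]
  The subscriber does not carry Stage II.1.
So the operator prevails on this issue.
— Issue III —
At Stage III.1 the subscriber must meet clear and convincing evidence (weight is at least 71): on (j) the weight is 74 (the operator's 22 is given no effect), ≥ 71, so (j) meets the standard.
  The subscriber carries Stage III.1; the operator now bears the burden.
At Stage III.2 the operator must meet the balance of probabilities (weight is at least 50): on (k) the weight is 49, which does not reach 50, so (k) does not meet the standard; on (l) the weight is 47 (the subscriber's 3 is given no effect), < 50, so (l) does not meet the standard.
  Not every element is met, so the operator fails to carry Stage III.2.
The subscriber prevails on this issue.
Per-issue: Issue I → operator; Issue II → operator; Issue III → subscriber. The subscriber must prevail on every issue; overall, the operator prevails.

operator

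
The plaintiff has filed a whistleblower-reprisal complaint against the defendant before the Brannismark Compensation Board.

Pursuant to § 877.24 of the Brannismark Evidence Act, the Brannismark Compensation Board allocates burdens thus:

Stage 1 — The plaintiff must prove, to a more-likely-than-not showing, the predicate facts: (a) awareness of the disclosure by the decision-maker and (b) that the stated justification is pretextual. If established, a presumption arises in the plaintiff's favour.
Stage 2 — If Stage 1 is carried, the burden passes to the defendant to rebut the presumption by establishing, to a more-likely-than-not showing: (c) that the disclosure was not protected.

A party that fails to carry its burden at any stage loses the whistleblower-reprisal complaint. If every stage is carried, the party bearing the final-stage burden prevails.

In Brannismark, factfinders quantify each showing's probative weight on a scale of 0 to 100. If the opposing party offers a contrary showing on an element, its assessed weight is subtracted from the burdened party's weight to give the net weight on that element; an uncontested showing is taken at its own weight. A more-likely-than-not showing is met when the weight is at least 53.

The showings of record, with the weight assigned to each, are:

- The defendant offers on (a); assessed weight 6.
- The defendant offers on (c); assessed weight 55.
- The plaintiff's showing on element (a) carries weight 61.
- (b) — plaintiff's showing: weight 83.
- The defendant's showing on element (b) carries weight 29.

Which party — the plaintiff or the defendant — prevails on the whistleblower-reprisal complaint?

At Stage 1 the plaintiff must meet a more-likely-than-not showing (weight is at least 53): on (a) the weight is 61 less the opposing 6 gives net 55, ≥ 53, so (a) meets the standard; on (b) the weight is 83 less the opposing 29 gives net 54, ≥ 53, so (b) meets the standard.
  All elements met. The burden passes to the defendant.
At Stage 2 the defendant must meet a more-likely-than-not showing (weight is at least 53): on (c) the weight is 55, which does reach 53, so (c) meets the standard.
  The defendant carries the last stage.
All stages carried — the defendant prevails.

defendant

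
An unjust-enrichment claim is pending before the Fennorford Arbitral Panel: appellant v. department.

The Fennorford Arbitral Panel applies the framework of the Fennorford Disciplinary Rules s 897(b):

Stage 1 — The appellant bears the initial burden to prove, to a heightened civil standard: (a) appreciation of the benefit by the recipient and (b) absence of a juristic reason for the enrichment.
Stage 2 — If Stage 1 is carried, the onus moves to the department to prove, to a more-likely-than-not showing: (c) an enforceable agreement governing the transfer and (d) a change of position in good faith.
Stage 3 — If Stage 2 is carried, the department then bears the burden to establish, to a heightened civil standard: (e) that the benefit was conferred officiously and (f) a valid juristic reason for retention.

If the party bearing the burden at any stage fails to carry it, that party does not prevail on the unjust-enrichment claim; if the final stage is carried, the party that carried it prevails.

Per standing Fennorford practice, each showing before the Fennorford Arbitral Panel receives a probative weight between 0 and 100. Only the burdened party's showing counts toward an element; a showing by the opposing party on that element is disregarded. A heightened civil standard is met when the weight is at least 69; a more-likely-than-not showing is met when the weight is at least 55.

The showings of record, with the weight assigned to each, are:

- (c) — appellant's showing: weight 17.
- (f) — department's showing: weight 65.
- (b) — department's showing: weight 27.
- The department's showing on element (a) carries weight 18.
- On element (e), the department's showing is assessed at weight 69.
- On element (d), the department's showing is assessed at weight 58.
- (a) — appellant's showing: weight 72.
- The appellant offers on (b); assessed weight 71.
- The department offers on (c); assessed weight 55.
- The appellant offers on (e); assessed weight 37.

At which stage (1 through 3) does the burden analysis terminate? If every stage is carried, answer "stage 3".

stage 3

Stage 1 — burden on appellant; standard: a heightened civil standard (weight is at least 69).
    (a): 72 (department's 18 disregarded) ≥ 69 [met]
    (b): 71 (department's 27 disregarded) ≥ 69 [met]
  The appellant carries Stage 1; the department now bears the burden.
Stage 2 — burden on department; standard: a more-likely-than-not showing (weight is at least 55).
    (c): 55 (appellant's 17 disregarded) ≥ 55 [met]
    (d): 58 ≥ 55 [met]
  Stage 2 is satisfied; the department continues to bear the burden.
Stage 3 — burden on department; standard: a heightened civil standard (weight is at least 69).
    (e): 69 (appellant's 37 disregarded) ≥ 69 [met]
    (f): 65 < 69 [not met]
  The department does not carry Stage 3.
So the appellant prevails.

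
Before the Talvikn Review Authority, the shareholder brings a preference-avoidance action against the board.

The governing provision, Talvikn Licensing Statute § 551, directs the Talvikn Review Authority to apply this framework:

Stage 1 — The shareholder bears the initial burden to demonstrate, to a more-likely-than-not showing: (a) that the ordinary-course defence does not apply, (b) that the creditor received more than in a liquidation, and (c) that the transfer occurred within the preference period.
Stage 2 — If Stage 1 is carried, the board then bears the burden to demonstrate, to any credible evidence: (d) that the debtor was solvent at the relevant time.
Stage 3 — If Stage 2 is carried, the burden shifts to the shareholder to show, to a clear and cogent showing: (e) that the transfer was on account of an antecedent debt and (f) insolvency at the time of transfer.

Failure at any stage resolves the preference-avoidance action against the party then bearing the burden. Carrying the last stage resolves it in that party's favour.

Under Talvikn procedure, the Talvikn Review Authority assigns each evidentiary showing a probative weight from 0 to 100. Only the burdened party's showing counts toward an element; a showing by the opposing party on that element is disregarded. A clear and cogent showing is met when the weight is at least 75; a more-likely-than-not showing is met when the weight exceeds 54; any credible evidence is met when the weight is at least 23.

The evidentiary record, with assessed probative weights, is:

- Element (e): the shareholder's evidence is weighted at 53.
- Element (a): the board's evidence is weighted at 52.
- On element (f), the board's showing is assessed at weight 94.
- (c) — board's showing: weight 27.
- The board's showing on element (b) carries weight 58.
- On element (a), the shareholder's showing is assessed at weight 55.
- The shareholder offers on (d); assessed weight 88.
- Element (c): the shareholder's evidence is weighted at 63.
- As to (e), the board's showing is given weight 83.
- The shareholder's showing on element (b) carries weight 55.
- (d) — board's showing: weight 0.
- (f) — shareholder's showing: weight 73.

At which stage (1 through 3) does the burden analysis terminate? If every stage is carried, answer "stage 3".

stage 2

At Stage 1 the shareholder must meet a more-likely-than-not showing (weight exceeds 54): on (a) the weight is 55 (the board's 52 is given no effect), > 54, so (a) meets the standard; on (b) the weight is 55 (the board's 58 is given no effect), which does exceed 54, so (b) meets the standard; on (c) the weight is 63 (the board's 27 is given no effect), which does exceed 54, so (c) meets the standard.
  Stage 1 is satisfied; the onus moves to the board.
At Stage 2 the board must meet any credible evidence (weight is at least 23): on (d) the weight is 0 (the shareholder's 88 is given no effect), which does not reach 23, so (d) does not meet the standard.
  Stage 2 not carried; the board fails its burden.
So the shareholder prevails.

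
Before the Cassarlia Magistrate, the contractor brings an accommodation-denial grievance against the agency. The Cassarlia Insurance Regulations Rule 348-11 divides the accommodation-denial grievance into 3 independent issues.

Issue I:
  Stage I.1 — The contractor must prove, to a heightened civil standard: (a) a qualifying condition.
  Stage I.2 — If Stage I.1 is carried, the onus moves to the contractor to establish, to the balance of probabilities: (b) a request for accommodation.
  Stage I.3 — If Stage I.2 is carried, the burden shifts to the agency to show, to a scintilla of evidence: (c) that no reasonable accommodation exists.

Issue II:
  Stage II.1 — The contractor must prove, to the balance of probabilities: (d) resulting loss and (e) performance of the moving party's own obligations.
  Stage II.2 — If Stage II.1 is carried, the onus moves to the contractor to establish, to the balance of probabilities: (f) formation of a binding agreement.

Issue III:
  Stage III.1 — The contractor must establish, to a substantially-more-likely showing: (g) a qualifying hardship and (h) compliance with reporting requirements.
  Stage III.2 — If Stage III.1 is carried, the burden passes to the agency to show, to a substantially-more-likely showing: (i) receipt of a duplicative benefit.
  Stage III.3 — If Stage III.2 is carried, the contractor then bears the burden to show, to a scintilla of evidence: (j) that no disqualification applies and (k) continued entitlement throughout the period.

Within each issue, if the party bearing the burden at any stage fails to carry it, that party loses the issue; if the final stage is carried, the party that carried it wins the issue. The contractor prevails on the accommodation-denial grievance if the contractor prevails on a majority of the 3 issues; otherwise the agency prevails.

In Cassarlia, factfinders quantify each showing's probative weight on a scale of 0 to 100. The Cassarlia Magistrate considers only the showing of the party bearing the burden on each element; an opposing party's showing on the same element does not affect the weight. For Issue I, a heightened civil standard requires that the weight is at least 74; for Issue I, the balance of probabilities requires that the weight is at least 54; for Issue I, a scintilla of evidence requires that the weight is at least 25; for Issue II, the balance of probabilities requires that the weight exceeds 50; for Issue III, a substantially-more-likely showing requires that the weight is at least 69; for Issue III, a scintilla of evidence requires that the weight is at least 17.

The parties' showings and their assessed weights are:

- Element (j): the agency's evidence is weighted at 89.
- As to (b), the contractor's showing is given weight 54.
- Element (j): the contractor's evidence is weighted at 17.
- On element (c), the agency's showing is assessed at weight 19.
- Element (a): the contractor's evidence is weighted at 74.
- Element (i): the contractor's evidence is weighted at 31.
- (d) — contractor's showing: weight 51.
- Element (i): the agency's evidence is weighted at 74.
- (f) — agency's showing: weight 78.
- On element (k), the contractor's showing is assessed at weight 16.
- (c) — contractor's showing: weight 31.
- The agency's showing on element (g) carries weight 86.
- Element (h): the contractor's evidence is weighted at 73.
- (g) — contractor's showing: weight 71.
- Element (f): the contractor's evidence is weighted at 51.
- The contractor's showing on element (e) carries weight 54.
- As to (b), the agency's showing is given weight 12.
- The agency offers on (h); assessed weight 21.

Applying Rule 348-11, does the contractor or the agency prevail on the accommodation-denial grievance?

— Issue I —
Stage I.1 (contractor, a heightened civil standard, weight is at least 74): (a) 74 ≥ 74 — meets.
  Stage I.1 is satisfied; the contractor continues to bear the burden.
Stage I.2 (contractor, the balance of probabilities, weight is at least 54): (b) 54 (agency's 12 disregarded) ≥ 54 — meets.
  The contractor carries Stage I.2; the agency now bears the burden.
Stage I.3 (agency, a scintilla of evidence, weight is at least 25): (c) 19 (contractor's 31 disregarded) < 25 — fails.
  Not every element is met, so the agency fails to carry Stage I.3.
The contractor prevails on this issue.
— Issue II —
At Stage II.1 the contractor must meet the balance of probabilities (weight exceeds 50): on (d) the weight is 51, which does exceed 50, so (d) meets the standard; on (e) the weight is 54, > 50, so (e) meets the standard.
  Stage II.1 is satisfied; the contractor continues to bear the burden.
At Stage II.2 the contractor must meet the balance of probabilities (weight exceeds 50): on (f) the weight is 51 (the agency's 78 is given no effect), which does exceed 50, so (f) meets the standard.
  Stage II.2 carried; the final stage is satisfied.
Every stage carried; the contractor prevails on this issue.
— Issue III —
At Stage III.1 the contractor must meet a substantially-more-likely showing (weight is at least 69): on (g) the weight is 71 (the agency's 86 is given no effect), ≥ 69, so (g) meets the standard; on (h) the weight is 73 (the agency's 21 is given no effect), ≥ 69, so (h) meets the standard.
  Stage III.1 is satisfied; the onus moves to the agency.
At Stage III.2 the agency must meet a substantially-more-likely showing (weight is at least 69): on (i) the weight is 74 (the contractor's 31 is given no effect), which does reach 69, so (i) meets the standard.
  All elements met. The burden passes to the contractor.
At Stage III.3 the contractor must meet a scintilla of evidence (weight is at least 17): on (j) the weight is 17 (the agency's 89 is given no effect), which does reach 17, so (j) meets the standard; on (k) the weight is 16, < 17, so (k) does not meet the standard.
  Stage III.3 not carried; the contractor fails its burden.
The agency prevails on this issue.
Per-issue: Issue I → contractor; Issue II → contractor; Issue III → agency. The contractor must prevail on a majority of issues; overall, the contractor prevails.

contractor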